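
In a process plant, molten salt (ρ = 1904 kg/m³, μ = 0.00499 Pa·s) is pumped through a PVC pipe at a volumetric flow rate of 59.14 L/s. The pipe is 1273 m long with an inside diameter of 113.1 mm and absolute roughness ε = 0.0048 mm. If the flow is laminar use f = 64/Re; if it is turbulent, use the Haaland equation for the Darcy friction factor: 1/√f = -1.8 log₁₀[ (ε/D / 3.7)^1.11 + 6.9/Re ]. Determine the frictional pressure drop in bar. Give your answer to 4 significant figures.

ΔP ≈ 56.18 bar

Q = 59.14 L/s = 59.14/1000 = 0.05914 m³/s.
Cross-sectional area A = πD²/4 = π(0.1131)²/4 = 0.01005 m²; mean velocity V = Q/A = 0.05914/0.01005 = 5.887 m/s.
Reynolds number Re = ρVD/μ = 1904 · 5.887 · 0.1131 / 0.00499 = 2.54e+05.
Re > 4000 → turbulent. Relative roughness ε/D = 4.8e-06/0.1131 = 4.24e-05. Haaland: 1/√f = -1.8 log₁₀[(4.24e-05/3.7)^1.11 + 6.9/2.54e+05] = -1.8 log₁₀[3.28e-06 + 2.72e-05] = 8.13, so f = 0.01513.
Darcy-Weisbach: ΔP = f(L/D)(ρV²/2) = 0.01513·(1273/0.1131)·(1904·5.887²/2) = 0.01513·1.126e+04·3.299e+04 = 5.618e+06 Pa.
ΔP = 5.618e+06 Pa = 56.18 bar.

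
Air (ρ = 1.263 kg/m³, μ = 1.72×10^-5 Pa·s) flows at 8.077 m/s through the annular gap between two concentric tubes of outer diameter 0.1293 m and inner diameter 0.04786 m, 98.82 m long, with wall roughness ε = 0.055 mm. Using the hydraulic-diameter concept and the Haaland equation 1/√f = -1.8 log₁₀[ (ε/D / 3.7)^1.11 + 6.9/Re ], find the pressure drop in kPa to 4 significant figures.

ΔP ≈ 1.145 kPa

Hydraulic diameter D_h = 4A/P = D_o - D_i = 0.1293 - 0.04786 = 0.08144 m.
Re = ρVD_h/μ = 1.263·8.077·0.08144/1.72e-05 = 4.83e+04.
ε/D_h = 5.5e-05/0.08144 = 0.000675; Haaland gives 1/√f = -1.8 log₁₀[7.08e-05+0.000143] = 6.607, so f = 0.02291.
ΔP = f(L/D_h)(ρV²/2) = 0.02291·98.82/0.08144·41.2 = 1145 Pa.
ΔP = 1.145 kPa.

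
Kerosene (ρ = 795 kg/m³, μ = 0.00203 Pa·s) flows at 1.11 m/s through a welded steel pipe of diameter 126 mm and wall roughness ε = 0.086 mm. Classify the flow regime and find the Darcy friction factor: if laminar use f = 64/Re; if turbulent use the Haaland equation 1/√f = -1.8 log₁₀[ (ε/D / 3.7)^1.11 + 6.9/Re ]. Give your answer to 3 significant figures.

f ≈ 0.0225

Re = ρVD/μ = 795·1.11·0.126/0.00203 = 5.477e+04.
Re > 4000 → turbulent. ε/D = 8.6e-05/0.126 = 0.000683; Haaland: 1/√f = -1.8 log₁₀[7.16e-05 + 0.000126] = 6.668, so f = 0.02249.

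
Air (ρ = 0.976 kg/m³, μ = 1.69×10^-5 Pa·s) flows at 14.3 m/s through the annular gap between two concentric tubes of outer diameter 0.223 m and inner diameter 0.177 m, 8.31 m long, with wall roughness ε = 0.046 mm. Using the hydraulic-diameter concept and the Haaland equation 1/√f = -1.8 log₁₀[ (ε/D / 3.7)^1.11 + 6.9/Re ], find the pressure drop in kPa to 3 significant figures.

Hydraulic diameter D_h = 4A/P = D_o - D_i = 0.223 - 0.177 = 0.046 m.
Re = ρVD_h/μ = 0.976·14.3·0.046/1.69e-05 = 3.799e+04.
ε/D_h = 4.6e-05/0.046 = 0.001; Haaland gives 1/√f = -1.8 log₁₀[0.000109+0.000182] = 6.365, so f = 0.02469.
ΔP = f(L/D_h)(ρV²/2) = 0.02469·8.31/0.046·99.79 = 445 Pa.
ΔP = 0.445 kPa.

ΔP ≈ 0.445 kPa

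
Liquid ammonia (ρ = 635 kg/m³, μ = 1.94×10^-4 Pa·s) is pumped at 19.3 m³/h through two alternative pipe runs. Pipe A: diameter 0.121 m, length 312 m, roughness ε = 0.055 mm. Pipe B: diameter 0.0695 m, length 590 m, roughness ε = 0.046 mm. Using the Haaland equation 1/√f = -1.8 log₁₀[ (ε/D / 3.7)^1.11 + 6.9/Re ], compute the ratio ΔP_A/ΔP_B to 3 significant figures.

ΔP_A/ΔP_B ≈ 0.0324

Pipe A: V = Q/A = 0.005361/0.0115 = 0.4662 m/s; Re = 1.847e+05; ε/D = 0.000455; Haaland → f = 0.01853; ΔP_A = f(L/D)(ρV²/2) = 3298 Pa.
Pipe B: V = Q/A = 0.005361/0.003794 = 1.413 m/s; Re = 3.215e+05; ε/D = 0.000662; Haaland → f = 0.01889; ΔP_B = f(L/D)(ρV²/2) = 1.017e+05 Pa.
ΔP_A/ΔP_B = 3298/1.017e+05 = 0.0324.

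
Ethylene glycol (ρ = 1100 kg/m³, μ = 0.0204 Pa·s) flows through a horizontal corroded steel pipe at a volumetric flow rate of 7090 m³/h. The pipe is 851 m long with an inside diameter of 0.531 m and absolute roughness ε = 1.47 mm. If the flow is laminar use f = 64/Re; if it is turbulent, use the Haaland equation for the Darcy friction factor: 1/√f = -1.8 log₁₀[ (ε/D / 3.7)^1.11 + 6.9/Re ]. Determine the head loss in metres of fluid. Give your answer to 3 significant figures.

Q = 7090 m³/h = 7090/3600 = 1.969 m³/s.
Cross-sectional area A = πD²/4 = π(0.531)²/4 = 0.2215 m²; mean velocity V = Q/A = 1.969/0.2215 = 8.893 m/s.
Reynolds number Re = ρVD/μ = 1100 · 8.893 · 0.531 / 0.0204 = 2.546e+05.
Re > 4000 → turbulent. Relative roughness ε/D = 0.00147/0.531 = 0.00277. Haaland: 1/√f = -1.8 log₁₀[(0.00277/3.7)^1.11 + 6.9/2.546e+05] = -1.8 log₁₀[0.000339 + 2.71e-05] = 6.186, so f = 0.02614.
Darcy-Weisbach: ΔP = f(L/D)(ρV²/2) = 0.02614·(851/0.531)·(1100·8.893²/2) = 0.02614·1603·4.35e+04 = 1.822e+06 Pa.
Head loss h_f = ΔP/(ρg) = 1.822e+06/(1100·9.81) = 169 m.

h_f ≈ 169 m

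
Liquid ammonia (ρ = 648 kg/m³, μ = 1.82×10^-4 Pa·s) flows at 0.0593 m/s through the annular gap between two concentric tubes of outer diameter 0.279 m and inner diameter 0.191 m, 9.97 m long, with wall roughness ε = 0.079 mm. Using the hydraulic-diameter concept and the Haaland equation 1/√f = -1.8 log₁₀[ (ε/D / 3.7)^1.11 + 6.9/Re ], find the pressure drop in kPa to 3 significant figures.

Hydraulic diameter D_h = 4A/P = D_o - D_i = 0.279 - 0.191 = 0.088 m.
Re = ρVD_h/μ = 648·0.0593·0.088/0.000182 = 1.858e+04.
ε/D_h = 7.9e-05/0.088 = 0.000898; Haaland gives 1/√f = -1.8 log₁₀[9.71e-05+0.000371] = 5.993, so f = 0.02785.
ΔP = f(L/D_h)(ρV²/2) = 0.02785·9.97/0.088·1.139 = 3.594 Pa.
ΔP = 0.00359 kPa.

ΔP ≈ 0.00359 kPa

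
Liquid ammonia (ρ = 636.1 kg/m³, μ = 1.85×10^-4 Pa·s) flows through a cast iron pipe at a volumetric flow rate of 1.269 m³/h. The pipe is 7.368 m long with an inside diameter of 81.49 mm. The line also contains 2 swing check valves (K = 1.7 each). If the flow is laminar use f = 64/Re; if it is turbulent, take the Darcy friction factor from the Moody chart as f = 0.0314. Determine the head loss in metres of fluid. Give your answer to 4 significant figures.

h_f ≈ 0.001453 m

Q = 1.269 m³/h = 1.269/3600 = 0.0003525 m³/s.
Cross-sectional area A = πD²/4 = π(0.08149)²/4 = 0.005216 m²; mean velocity V = Q/A = 0.0003525/0.005216 = 0.06759 m/s.
Reynolds number Re = ρVD/μ = 636.1 · 0.06759 · 0.08149 / 0.000185 = 1.894e+04.
Re > 4000 → turbulent; use the Moody-chart value f = 0.0314.
Total minor-loss coefficient ΣK = 2·1.7 = 3.4.
ΔP = [f·L/D + ΣK]·(ρV²/2) = [0.0314·7.368/0.08149 + 3.4]·(636.1·0.06759²/2) = [2.839 + 3.4]·1.453 = 9.064 Pa.
Head loss h_f = ΔP/(ρg) = 9.064/(636.1·9.81) = 0.001453 m.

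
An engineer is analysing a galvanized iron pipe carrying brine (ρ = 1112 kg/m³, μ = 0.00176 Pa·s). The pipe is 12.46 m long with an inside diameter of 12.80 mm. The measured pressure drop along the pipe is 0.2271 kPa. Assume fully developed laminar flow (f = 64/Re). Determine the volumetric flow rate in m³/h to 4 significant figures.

For laminar flow, f = 64/Re with Re = ρVD/μ, so Darcy-Weisbach reduces to ΔP = 32μLV/D². Solving for V: V = ΔP·D²/(32μL) = 227.1·(0.0128)²/(32·0.00176·12.46) = 0.05302 m/s.
Check: Re = ρVD/μ = 1112·0.05302·0.0128/0.00176 = 428.8 < 2300, so the laminar assumption holds.
Q = V·A = 0.05302·(π/4·0.0128²) = 6.823e-06 m³/s = 0.02456 m³/h.

Q ≈ 0.02456 m³/h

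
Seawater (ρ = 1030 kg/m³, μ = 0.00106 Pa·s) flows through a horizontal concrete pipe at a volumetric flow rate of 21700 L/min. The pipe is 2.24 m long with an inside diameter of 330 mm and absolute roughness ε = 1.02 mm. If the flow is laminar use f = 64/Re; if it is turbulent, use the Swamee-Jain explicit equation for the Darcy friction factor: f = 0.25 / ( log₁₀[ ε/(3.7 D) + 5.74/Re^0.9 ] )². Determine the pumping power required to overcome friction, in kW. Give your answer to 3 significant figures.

P ≈ 0.600 kW

Q = 21700 L/min = 21700/60000 = 0.3617 m³/s.
Cross-sectional area A = πD²/4 = π(0.33)²/4 = 0.08553 m²; mean velocity V = Q/A = 0.3617/0.08553 = 4.229 m/s.
Reynolds number Re = ρVD/μ = 1030 · 4.229 · 0.33 / 0.00106 = 1.356e+06.
Re > 4000 → turbulent. Relative roughness ε/D = 0.00102/0.33 = 0.00309. Swamee-Jain: f = 0.25/(log₁₀[0.00309/3.7 + 5.74/1.356e+06^0.9])² = 0.25/(log₁₀[0.000835 + 1.74e-05])² = 0.25/(-3.069)² = 0.02654.
Darcy-Weisbach: ΔP = f(L/D)(ρV²/2) = 0.02654·(2.24/0.33)·(1030·4.229²/2) = 0.02654·6.788·9208 = 1659 Pa.
Pumping power P = QΔP = 0.3617·1659 = 600.0 W = 0.600 kW.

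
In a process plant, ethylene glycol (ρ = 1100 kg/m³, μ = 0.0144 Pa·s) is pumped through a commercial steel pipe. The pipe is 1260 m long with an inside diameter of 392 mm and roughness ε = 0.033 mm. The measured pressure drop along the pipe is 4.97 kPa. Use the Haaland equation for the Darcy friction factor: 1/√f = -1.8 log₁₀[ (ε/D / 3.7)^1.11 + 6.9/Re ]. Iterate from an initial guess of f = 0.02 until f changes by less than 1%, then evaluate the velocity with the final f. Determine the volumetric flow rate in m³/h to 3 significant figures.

Q ≈ 129 m³/h

Rearranging Darcy-Weisbach: V = √(2·ΔP·D/(f·L·ρ)). With ε/D = 3.3e-05/0.392 = 8.42e-05, iterate starting from f = 0.02:
  f = 0.02 → V = √(2·4970·0.392/(0.02·1260·1100)) = 0.3749 m/s; Re = ρVD/μ = 1.123e+04; f → 0.03002
  f = 0.03002 → V = 0.306 m/s; Re = 9164; f → 0.03172
  f = 0.03172 → V = 0.2977 m/s; Re = 8914; f → 0.03197
Converged (Δf/f < 1%). With the final f = 0.03197: V = √(2·4970·0.392/(0.03197·1260·1100)) = 0.2966 m/s.
Q = V·A = 0.2966·(π/4·0.392²) = 0.03579 m³/s = 129 m³/h.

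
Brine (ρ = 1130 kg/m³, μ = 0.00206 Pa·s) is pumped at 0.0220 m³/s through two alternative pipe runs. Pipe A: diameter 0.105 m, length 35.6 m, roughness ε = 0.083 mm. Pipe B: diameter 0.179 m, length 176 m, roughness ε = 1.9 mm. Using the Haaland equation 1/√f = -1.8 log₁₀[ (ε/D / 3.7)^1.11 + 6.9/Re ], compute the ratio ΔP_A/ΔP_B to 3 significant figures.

ΔP_A/ΔP_B ≈ 1.52

Pipe A: V = Q/A = 0.022/0.008659 = 2.541 m/s; Re = 1.463e+05; ε/D = 0.00079; Haaland → f = 0.02049; ΔP_A = f(L/D)(ρV²/2) = 2.534e+04 Pa.
Pipe B: V = Q/A = 0.022/0.02516 = 0.8742 m/s; Re = 8.584e+04; ε/D = 0.0106; Haaland → f = 0.03938; ΔP_B = f(L/D)(ρV²/2) = 1.672e+04 Pa.
ΔP_A/ΔP_B = 2.534e+04/1.672e+04 = 1.52.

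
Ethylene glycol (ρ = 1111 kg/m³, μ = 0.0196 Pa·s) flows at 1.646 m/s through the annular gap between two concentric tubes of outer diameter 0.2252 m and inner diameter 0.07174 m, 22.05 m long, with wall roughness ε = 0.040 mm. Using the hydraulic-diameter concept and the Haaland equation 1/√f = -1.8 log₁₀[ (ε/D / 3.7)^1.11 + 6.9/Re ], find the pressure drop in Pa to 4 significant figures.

ΔP ≈ 6146 Pa

Hydraulic diameter D_h = 4A/P = D_o - D_i = 0.2252 - 0.07174 = 0.1535 m.
Re = ρVD_h/μ = 1111·1.646·0.1535/0.0196 = 1.432e+04.
ε/D_h = 4e-05/0.1535 = 0.000261; Haaland gives 1/√f = -1.8 log₁₀[2.46e-05+0.000482] = 5.932, so f = 0.02842.
ΔP = f(L/D_h)(ρV²/2) = 0.02842·22.05/0.1535·1505 = 6146 Pa.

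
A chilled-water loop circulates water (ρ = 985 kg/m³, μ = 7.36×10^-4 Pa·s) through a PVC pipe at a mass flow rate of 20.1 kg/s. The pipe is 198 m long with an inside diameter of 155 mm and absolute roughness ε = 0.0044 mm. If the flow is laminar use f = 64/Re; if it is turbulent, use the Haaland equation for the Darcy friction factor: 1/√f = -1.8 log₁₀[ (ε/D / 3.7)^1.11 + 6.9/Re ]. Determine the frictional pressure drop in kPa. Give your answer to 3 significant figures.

A = πD²/4 = π(0.155)²/4 = 0.01887 m²; mean velocity V = ṁ/(ρA) = 20.1/(985 · 0.01887) = 1.081 m/s.
Reynolds number Re = ρVD/μ = 985 · 1.081 · 0.155 / 0.000736 = 2.243e+05.
Re > 4000 → turbulent. Relative roughness ε/D = 4.4e-06/0.155 = 2.84e-05. Haaland: 1/√f = -1.8 log₁₀[(2.84e-05/3.7)^1.11 + 6.9/2.243e+05] = -1.8 log₁₀[2.1e-06 + 3.08e-05] = 8.07, so f = 0.01535.
Darcy-Weisbach: ΔP = f(L/D)(ρV²/2) = 0.01535·(198/0.155)·(985·1.081²/2) = 0.01535·1277·576 = 1.13e+04 Pa.
ΔP = 1.13e+04 Pa = 11.3 kPa.

ΔP ≈ 11.3 kPa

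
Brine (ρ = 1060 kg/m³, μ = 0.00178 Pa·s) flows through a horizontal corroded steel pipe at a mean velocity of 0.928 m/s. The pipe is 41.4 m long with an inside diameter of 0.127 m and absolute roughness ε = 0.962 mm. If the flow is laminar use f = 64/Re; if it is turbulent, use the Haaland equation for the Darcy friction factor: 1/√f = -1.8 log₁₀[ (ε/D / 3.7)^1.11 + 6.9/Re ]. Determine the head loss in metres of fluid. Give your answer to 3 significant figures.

h_f ≈ 0.509 m

Reynolds number Re = ρVD/μ = 1060 · 0.928 · 0.127 / 0.00178 = 7.018e+04.
Re > 4000 → turbulent. Relative roughness ε/D = 0.000962/0.127 = 0.00757. Haaland: 1/√f = -1.8 log₁₀[(0.00757/3.7)^1.11 + 6.9/7.018e+04] = -1.8 log₁₀[0.00104 + 9.83e-05] = 5.301, so f = 0.03558.
Darcy-Weisbach: ΔP = f(L/D)(ρV²/2) = 0.03558·(41.4/0.127)·(1060·0.928²/2) = 0.03558·326·456.4 = 5294 Pa.
Head loss h_f = ΔP/(ρg) = 5294/(1060·9.81) = 0.509 m.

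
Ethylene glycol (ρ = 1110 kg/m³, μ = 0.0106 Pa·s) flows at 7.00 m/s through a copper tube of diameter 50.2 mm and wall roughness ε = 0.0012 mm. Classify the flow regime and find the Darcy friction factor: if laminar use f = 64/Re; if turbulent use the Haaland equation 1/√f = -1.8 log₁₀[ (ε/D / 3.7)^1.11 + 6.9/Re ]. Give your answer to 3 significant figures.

f ≈ 0.0223

Re = ρVD/μ = 1110·7·0.0502/0.0106 = 3.68e+04.
Re > 4000 → turbulent. ε/D = 1.2e-06/0.0502 = 2.39e-05; Haaland: 1/√f = -1.8 log₁₀[1.74e-06 + 0.000188] = 6.701, so f = 0.02227.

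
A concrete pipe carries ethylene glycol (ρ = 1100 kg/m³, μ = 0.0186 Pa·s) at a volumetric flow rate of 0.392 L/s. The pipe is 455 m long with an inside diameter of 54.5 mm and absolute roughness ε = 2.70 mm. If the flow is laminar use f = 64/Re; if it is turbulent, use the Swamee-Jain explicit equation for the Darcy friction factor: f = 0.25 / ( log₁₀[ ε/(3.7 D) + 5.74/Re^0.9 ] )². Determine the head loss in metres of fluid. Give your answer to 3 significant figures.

Q = 0.392 L/s = 0.392/1000 = 0.000392 m³/s.
Cross-sectional area A = πD²/4 = π(0.0545)²/4 = 0.002333 m²; mean velocity V = Q/A = 0.000392/0.002333 = 0.168 m/s.
Reynolds number Re = ρVD/μ = 1100 · 0.168 · 0.0545 / 0.0186 = 541.6.
Re < 2300 → laminar flow, so f = 64/Re = 64/541.6 = 0.1182 (the turbulent correlation is not needed).
Darcy-Weisbach: ΔP = f(L/D)(ρV²/2) = 0.1182·(455/0.0545)·(1100·0.168²/2) = 0.1182·8349·15.53 = 1.532e+04 Pa.
Head loss h_f = ΔP/(ρg) = 1.532e+04/(1100·9.81) = 1.42 m.

h_f ≈ 1.42 m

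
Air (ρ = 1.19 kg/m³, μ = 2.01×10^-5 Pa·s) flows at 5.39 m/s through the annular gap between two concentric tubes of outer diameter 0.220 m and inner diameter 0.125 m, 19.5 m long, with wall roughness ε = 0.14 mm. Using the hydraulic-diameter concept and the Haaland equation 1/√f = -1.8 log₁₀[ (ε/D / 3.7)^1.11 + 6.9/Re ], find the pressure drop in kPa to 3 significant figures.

ΔP ≈ 0.0946 kPa

Hydraulic diameter D_h = 4A/P = D_o - D_i = 0.22 - 0.125 = 0.095 m.
Re = ρVD_h/μ = 1.19·5.39·0.095/2.01e-05 = 3.032e+04.
ε/D_h = 0.00014/0.095 = 0.00147; Haaland gives 1/√f = -1.8 log₁₀[0.000168+0.000228] = 6.124, so f = 0.02666.
ΔP = f(L/D_h)(ρV²/2) = 0.02666·19.5/0.095·17.29 = 94.6 Pa.
ΔP = 0.0946 kPa.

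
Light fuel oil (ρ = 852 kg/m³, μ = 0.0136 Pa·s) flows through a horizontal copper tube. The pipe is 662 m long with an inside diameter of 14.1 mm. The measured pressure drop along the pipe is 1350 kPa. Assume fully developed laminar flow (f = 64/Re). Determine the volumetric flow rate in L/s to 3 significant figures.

Q ≈ 0.145 L/s

For laminar flow, f = 64/Re with Re = ρVD/μ, so Darcy-Weisbach reduces to ΔP = 32μLV/D². Solving for V: V = ΔP·D²/(32μL) = 1.35e+06·(0.0141)²/(32·0.0136·662) = 0.9316 m/s.
Check: Re = ρVD/μ = 852·0.9316·0.0141/0.0136 = 822.9 < 2300, so the laminar assumption holds.
Q = V·A = 0.9316·(π/4·0.0141²) = 0.0001455 m³/s = 0.145 L/s.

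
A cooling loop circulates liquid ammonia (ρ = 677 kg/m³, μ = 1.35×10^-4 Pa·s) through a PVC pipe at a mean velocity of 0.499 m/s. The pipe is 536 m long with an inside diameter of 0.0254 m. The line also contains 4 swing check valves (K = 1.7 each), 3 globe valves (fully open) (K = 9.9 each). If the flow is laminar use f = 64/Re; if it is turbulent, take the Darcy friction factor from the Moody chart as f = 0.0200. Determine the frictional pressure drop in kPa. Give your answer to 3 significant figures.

Reynolds number Re = ρVD/μ = 677 · 0.499 · 0.0254 / 0.000135 = 6.356e+04.
Re > 4000 → turbulent; use the Moody-chart value f = 0.0200.
Total minor-loss coefficient ΣK = 4·1.7 + 3·9.9 = 36.5.
ΔP = [f·L/D + ΣK]·(ρV²/2) = [0.02·536/0.0254 + 36.5]·(677·0.499²/2) = [422 + 36.5]·84.29 = 3.865e+04 Pa.
ΔP = 3.865e+04 Pa = 38.6 kPa.

ΔP ≈ 38.6 kPa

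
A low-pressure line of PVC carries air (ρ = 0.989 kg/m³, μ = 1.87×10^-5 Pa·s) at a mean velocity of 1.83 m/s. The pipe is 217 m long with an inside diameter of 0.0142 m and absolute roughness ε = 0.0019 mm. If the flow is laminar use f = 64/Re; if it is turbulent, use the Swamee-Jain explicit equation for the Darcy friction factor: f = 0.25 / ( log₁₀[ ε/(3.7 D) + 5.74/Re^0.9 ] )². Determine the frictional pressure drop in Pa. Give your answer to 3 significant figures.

ΔP ≈ 1180 Pa

Reynolds number Re = ρVD/μ = 0.989 · 1.83 · 0.0142 / 1.87e-05 = 1374.
Re < 2300 → laminar flow, so f = 64/Re = 64/1374 = 0.04657 (the turbulent correlation is not needed).
Darcy-Weisbach: ΔP = f(L/D)(ρV²/2) = 0.04657·(217/0.0142)·(0.989·1.83²/2) = 0.04657·1.528e+04·1.656 = 1178 Pa.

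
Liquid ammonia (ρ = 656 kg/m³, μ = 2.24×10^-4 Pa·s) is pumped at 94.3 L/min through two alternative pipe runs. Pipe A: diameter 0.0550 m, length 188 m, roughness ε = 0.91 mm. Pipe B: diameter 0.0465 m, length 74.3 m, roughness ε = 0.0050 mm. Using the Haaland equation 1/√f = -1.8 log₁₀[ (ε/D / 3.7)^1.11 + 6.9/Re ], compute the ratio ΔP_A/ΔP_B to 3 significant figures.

ΔP_A/ΔP_B ≈ 2.85

Pipe A: V = Q/A = 0.001572/0.002376 = 0.6615 m/s; Re = 1.066e+05; ε/D = 0.0165; Haaland → f = 0.04577; ΔP_A = f(L/D)(ρV²/2) = 2.246e+04 Pa.
Pipe B: V = Q/A = 0.001572/0.001698 = 0.9255 m/s; Re = 1.26e+05; ε/D = 0.000108; Haaland → f = 0.01755; ΔP_B = f(L/D)(ρV²/2) = 7876 Pa.
ΔP_A/ΔP_B = 2.246e+04/7876 = 2.85.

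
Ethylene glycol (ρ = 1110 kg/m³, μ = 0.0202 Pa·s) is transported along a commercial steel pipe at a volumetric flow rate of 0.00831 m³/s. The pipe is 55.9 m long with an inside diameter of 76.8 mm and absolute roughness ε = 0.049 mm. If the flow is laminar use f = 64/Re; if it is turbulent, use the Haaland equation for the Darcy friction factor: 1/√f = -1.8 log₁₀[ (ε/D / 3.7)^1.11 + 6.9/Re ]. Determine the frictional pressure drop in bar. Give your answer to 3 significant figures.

Cross-sectional area A = πD²/4 = π(0.0768)²/4 = 0.004632 m²; mean velocity V = Q/A = 0.00831/0.004632 = 1.794 m/s.
Reynolds number Re = ρVD/μ = 1110 · 1.794 · 0.0768 / 0.0202 = 7570.
Re > 4000 → turbulent. Relative roughness ε/D = 4.9e-05/0.0768 = 0.000638. Haaland: 1/√f = -1.8 log₁₀[(0.000638/3.7)^1.11 + 6.9/7570] = -1.8 log₁₀[6.65e-05 + 0.000911] = 5.417, so f = 0.03407.
Darcy-Weisbach: ΔP = f(L/D)(ρV²/2) = 0.03407·(55.9/0.0768)·(1110·1.794²/2) = 0.03407·727.9·1786 = 4.429e+04 Pa.
ΔP = 4.429e+04 Pa = 0.443 bar.

ΔP ≈ 0.443 bar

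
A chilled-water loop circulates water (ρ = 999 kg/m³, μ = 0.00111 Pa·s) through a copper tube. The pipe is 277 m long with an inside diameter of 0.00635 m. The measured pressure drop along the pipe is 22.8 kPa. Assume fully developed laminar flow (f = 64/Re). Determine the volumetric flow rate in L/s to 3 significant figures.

For laminar flow, f = 64/Re with Re = ρVD/μ, so Darcy-Weisbach reduces to ΔP = 32μLV/D². Solving for V: V = ΔP·D²/(32μL) = 2.28e+04·(0.00635)²/(32·0.00111·277) = 0.09344 m/s.
Check: Re = ρVD/μ = 999·0.09344·0.00635/0.00111 = 534 < 2300, so the laminar assumption holds.
Q = V·A = 0.09344·(π/4·0.00635²) = 2.959e-06 m³/s = 0.00296 L/s.

Q ≈ 0.00296 L/s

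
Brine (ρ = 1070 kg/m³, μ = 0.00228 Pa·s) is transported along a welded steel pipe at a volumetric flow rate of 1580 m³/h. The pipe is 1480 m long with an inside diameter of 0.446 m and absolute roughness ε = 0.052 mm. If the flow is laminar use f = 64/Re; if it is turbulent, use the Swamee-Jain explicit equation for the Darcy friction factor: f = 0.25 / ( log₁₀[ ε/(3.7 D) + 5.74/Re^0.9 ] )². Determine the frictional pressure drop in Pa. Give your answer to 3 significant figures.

Q = 1580 m³/h = 1580/3600 = 0.4389 m³/s.
Cross-sectional area A = πD²/4 = π(0.446)²/4 = 0.1562 m²; mean velocity V = Q/A = 0.4389/0.1562 = 2.809 m/s.
Reynolds number Re = ρVD/μ = 1070 · 2.809 · 0.446 / 0.00228 = 5.88e+05.
Re > 4000 → turbulent. Relative roughness ε/D = 5.2e-05/0.446 = 0.000117. Swamee-Jain: f = 0.25/(log₁₀[0.000117/3.7 + 5.74/5.88e+05^0.9])² = 0.25/(log₁₀[3.15e-05 + 3.69e-05])² = 0.25/(-4.165)² = 0.01441.
Darcy-Weisbach: ΔP = f(L/D)(ρV²/2) = 0.01441·(1480/0.446)·(1070·2.809²/2) = 0.01441·3318·4222 = 2.019e+05 Pa.

ΔP ≈ 202000 Pa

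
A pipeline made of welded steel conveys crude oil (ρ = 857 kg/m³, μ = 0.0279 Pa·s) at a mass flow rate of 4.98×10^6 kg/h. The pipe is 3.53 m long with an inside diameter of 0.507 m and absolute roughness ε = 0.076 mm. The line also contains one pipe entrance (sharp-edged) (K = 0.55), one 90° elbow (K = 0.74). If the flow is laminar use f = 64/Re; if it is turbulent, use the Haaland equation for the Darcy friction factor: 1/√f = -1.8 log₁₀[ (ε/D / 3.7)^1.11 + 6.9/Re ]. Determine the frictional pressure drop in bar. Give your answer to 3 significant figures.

ṁ = 4.98×10^6 kg/h = 4.98×10^6/3600 = 1383 kg/s.
A = πD²/4 = π(0.507)²/4 = 0.2019 m²; mean velocity V = ṁ/(ρA) = 1383/(857 · 0.2019) = 7.995 m/s.
Reynolds number Re = ρVD/μ = 857 · 7.995 · 0.507 / 0.0279 = 1.245e+05.
Re > 4000 → turbulent. Relative roughness ε/D = 7.6e-05/0.507 = 0.00015. Haaland: 1/√f = -1.8 log₁₀[(0.00015/3.7)^1.11 + 6.9/1.245e+05] = -1.8 log₁₀[1.33e-05 + 5.54e-05] = 7.493, so f = 0.01781.
Total minor-loss coefficient ΣK = 1·0.55 + 1·0.74 = 1.29.
ΔP = [f·L/D + ΣK]·(ρV²/2) = [0.01781·3.53/0.507 + 1.29]·(857·7.995²/2) = [0.124 + 1.29]·2.739e+04 = 3.873e+04 Pa.
ΔP = 3.873e+04 Pa = 0.387 bar.

ΔP ≈ 0.387 bar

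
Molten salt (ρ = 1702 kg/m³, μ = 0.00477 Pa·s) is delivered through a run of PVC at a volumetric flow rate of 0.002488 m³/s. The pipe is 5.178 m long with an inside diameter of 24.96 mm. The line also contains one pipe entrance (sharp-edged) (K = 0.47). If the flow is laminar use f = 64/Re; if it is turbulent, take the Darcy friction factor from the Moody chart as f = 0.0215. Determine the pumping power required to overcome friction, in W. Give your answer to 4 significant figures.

P ≈ 269.9 W

Cross-sectional area A = πD²/4 = π(0.02496)²/4 = 0.0004893 m²; mean velocity V = Q/A = 0.002488/0.0004893 = 5.085 m/s.
Reynolds number Re = ρVD/μ = 1702 · 5.085 · 0.02496 / 0.00477 = 4.529e+04.
Re > 4000 → turbulent; use the Moody-chart value f = 0.0215.
Total minor-loss coefficient ΣK = 1·0.47 = 0.47.
ΔP = [f·L/D + ΣK]·(ρV²/2) = [0.0215·5.178/0.02496 + 0.47]·(1702·5.085²/2) = [4.46 + 0.47]·2.2e+04 = 1.085e+05 Pa.
Pumping power P = QΔP = 0.002488·1.085e+05 = 269.89 W = 269.9 W.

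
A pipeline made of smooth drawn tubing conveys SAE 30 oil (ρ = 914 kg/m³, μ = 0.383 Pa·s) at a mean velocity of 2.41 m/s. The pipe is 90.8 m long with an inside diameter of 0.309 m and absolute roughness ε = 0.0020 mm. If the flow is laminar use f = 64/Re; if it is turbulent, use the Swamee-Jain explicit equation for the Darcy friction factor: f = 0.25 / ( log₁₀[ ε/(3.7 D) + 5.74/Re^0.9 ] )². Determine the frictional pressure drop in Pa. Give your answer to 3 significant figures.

ΔP ≈ 28100 Pa

Reynolds number Re = ρVD/μ = 914 · 2.41 · 0.309 / 0.383 = 1777.
Re < 2300 → laminar flow, so f = 64/Re = 64/1777 = 0.03601 (the turbulent correlation is not needed).
Darcy-Weisbach: ΔP = f(L/D)(ρV²/2) = 0.03601·(90.8/0.309)·(914·2.41²/2) = 0.03601·293.9·2654 = 2.809e+04 Pa.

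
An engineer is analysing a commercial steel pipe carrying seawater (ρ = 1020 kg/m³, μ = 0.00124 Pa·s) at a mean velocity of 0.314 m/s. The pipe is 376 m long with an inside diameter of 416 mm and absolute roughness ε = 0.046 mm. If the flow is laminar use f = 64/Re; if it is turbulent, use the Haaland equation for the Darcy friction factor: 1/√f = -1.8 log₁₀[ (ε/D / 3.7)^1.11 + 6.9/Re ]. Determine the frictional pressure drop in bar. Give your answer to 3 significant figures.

ΔP ≈ 0.00821 bar

Reynolds number Re = ρVD/μ = 1020 · 0.314 · 0.416 / 0.00124 = 1.074e+05.
Re > 4000 → turbulent. Relative roughness ε/D = 4.6e-05/0.416 = 0.000111. Haaland: 1/√f = -1.8 log₁₀[(0.000111/3.7)^1.11 + 6.9/1.074e+05] = -1.8 log₁₀[9.5e-06 + 6.42e-05] = 7.438, so f = 0.01807.
Darcy-Weisbach: ΔP = f(L/D)(ρV²/2) = 0.01807·(376/0.416)·(1020·0.314²/2) = 0.01807·903.8·50.28 = 821.4 Pa.
ΔP = 821.4 Pa = 0.00821 bar.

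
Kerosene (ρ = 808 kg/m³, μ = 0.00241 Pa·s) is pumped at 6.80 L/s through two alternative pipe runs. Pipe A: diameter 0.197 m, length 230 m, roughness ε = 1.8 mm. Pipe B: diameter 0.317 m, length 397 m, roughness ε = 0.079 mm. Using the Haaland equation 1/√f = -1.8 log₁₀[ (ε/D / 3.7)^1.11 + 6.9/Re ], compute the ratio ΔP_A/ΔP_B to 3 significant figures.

ΔP_A/ΔP_B ≈ 7.94

Pipe A: V = Q/A = 0.0068/0.03048 = 0.2231 m/s; Re = 1.473e+04; ε/D = 0.00914; Haaland → f = 0.04056; ΔP_A = f(L/D)(ρV²/2) = 952.2 Pa.
Pipe B: V = Q/A = 0.0068/0.07892 = 0.08616 m/s; Re = 9157; ε/D = 0.000249; Haaland → f = 0.03192; ΔP_B = f(L/D)(ρV²/2) = 119.9 Pa.
ΔP_A/ΔP_B = 952.2/119.9 = 7.94.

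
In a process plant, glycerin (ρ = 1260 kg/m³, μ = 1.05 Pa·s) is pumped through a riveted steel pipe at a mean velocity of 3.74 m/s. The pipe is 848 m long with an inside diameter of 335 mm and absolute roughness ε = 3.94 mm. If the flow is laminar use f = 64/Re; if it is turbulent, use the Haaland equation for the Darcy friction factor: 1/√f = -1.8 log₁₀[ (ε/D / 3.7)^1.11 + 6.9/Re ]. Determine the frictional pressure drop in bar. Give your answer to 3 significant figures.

Reynolds number Re = ρVD/μ = 1260 · 3.74 · 0.335 / 1.05 = 1503.
Re < 2300 → laminar flow, so f = 64/Re = 64/1503 = 0.04257 (the turbulent correlation is not needed).
Darcy-Weisbach: ΔP = f(L/D)(ρV²/2) = 0.04257·(848/0.335)·(1260·3.74²/2) = 0.04257·2531·8812 = 9.495e+05 Pa.
ΔP = 9.495e+05 Pa = 9.50 bar.

ΔP ≈ 9.50 bar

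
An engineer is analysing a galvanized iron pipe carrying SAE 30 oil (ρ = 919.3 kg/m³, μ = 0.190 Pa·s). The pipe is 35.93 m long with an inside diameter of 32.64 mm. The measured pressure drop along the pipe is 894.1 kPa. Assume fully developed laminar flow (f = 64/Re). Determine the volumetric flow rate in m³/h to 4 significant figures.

Q ≈ 13.13 m³/h

For laminar flow, f = 64/Re with Re = ρVD/μ, so Darcy-Weisbach reduces to ΔP = 32μLV/D². Solving for V: V = ΔP·D²/(32μL) = 8.941e+05·(0.03264)²/(32·0.19·35.93) = 4.36 m/s.
Check: Re = ρVD/μ = 919.3·4.36·0.03264/0.19 = 688.6 < 2300, so the laminar assumption holds.
Q = V·A = 4.36·(π/4·0.03264²) = 0.003649 m³/s = 13.13 m³/h.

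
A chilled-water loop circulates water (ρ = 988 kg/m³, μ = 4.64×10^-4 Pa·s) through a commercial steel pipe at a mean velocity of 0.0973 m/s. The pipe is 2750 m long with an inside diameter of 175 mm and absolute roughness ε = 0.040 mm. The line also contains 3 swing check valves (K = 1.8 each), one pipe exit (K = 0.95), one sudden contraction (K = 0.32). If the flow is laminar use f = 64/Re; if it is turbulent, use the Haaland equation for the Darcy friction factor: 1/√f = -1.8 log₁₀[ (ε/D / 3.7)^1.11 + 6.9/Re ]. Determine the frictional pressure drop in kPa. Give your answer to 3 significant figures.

ΔP ≈ 1.71 kPa

Reynolds number Re = ρVD/μ = 988 · 0.0973 · 0.175 / 0.000464 = 3.626e+04.
Re > 4000 → turbulent. Relative roughness ε/D = 4e-05/0.175 = 0.000229. Haaland: 1/√f = -1.8 log₁₀[(0.000229/3.7)^1.11 + 6.9/3.626e+04] = -1.8 log₁₀[2.13e-05 + 0.00019] = 6.614, so f = 0.02286.
Total minor-loss coefficient ΣK = 3·1.8 + 1·0.95 + 1·0.32 = 6.67.
ΔP = [f·L/D + ΣK]·(ρV²/2) = [0.02286·2750/0.175 + 6.67]·(988·0.0973²/2) = [359.2 + 6.67]·4.677 = 1711 Pa.
ΔP = 1711 Pa = 1.71 kPa.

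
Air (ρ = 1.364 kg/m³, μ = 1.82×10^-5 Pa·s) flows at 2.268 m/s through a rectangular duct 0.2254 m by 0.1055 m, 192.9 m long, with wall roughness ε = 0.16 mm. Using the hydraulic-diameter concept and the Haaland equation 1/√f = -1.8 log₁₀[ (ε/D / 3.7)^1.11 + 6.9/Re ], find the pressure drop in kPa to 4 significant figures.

ΔP ≈ 0.1263 kPa

Hydraulic diameter D_h = 4A/P = 4·(0.2254·0.1055)/(2·(0.2254+0.1055)) = 0.09512/0.6618 = 0.1437 m.
Re = ρVD_h/μ = 1.364·2.268·0.1437/1.82e-05 = 2.443e+04.
ε/D_h = 0.00016/0.1437 = 0.00111; Haaland gives 1/√f = -1.8 log₁₀[0.000123+0.000282] = 6.105, so f = 0.02683.
ΔP = f(L/D_h)(ρV²/2) = 0.02683·192.9/0.1437·3.508 = 126.3 Pa.
ΔP = 0.1263 kPa.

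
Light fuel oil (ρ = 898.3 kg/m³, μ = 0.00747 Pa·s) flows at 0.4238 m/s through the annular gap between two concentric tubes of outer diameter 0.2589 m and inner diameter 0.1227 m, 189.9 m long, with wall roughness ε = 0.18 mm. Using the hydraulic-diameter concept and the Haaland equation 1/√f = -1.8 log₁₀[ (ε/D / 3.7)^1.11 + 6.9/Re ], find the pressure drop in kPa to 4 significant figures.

ΔP ≈ 4.011 kPa

Hydraulic diameter D_h = 4A/P = D_o - D_i = 0.2589 - 0.1227 = 0.1362 m.
Re = ρVD_h/μ = 898.3·0.4238·0.1362/0.00747 = 6941.
ε/D_h = 0.00018/0.1362 = 0.00132; Haaland gives 1/√f = -1.8 log₁₀[0.000149+0.000994] = 5.295, so f = 0.03566.
ΔP = f(L/D_h)(ρV²/2) = 0.03566·189.9/0.1362·80.67 = 4011 Pa.
ΔP = 4.011 kPa.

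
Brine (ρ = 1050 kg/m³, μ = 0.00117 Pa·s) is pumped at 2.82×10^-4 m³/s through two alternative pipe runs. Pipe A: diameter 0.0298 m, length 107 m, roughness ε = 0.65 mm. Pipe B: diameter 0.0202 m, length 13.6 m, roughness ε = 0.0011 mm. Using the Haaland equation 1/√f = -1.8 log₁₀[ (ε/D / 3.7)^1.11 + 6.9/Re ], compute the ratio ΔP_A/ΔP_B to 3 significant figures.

Pipe A: V = Q/A = 0.000282/0.0006975 = 0.4043 m/s; Re = 1.081e+04; ε/D = 0.0218; Haaland → f = 0.05363; ΔP_A = f(L/D)(ρV²/2) = 1.653e+04 Pa.
Pipe B: V = Q/A = 0.000282/0.0003205 = 0.8799 m/s; Re = 1.595e+04; ε/D = 5.45e-05; Haaland → f = 0.02734; ΔP_B = f(L/D)(ρV²/2) = 7484 Pa.
ΔP_A/ΔP_B = 1.653e+04/7484 = 2.21.

ΔP_A/ΔP_B ≈ 2.21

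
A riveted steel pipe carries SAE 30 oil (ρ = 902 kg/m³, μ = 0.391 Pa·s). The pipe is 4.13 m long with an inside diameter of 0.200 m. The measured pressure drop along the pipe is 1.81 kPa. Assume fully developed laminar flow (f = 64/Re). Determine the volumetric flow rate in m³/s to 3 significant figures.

Q ≈ 0.0440 m³/s

For laminar flow, f = 64/Re with Re = ρVD/μ, so Darcy-Weisbach reduces to ΔP = 32μLV/D². Solving for V: V = ΔP·D²/(32μL) = 1810·(0.2)²/(32·0.391·4.13) = 1.401 m/s.
Check: Re = ρVD/μ = 902·1.401·0.2/0.391 = 646.4 < 2300, so the laminar assumption holds.
Q = V·A = 1.401·(π/4·0.2²) = 0.04402 m³/s = 0.0440 m³/s.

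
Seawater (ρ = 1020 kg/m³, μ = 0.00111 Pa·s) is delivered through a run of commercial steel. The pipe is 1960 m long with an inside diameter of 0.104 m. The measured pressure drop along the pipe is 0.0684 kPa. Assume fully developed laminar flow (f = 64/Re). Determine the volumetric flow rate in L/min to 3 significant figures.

For laminar flow, f = 64/Re with Re = ρVD/μ, so Darcy-Weisbach reduces to ΔP = 32μLV/D². Solving for V: V = ΔP·D²/(32μL) = 68.4·(0.104)²/(32·0.00111·1960) = 0.01063 m/s.
Check: Re = ρVD/μ = 1020·0.01063·0.104/0.00111 = 1016 < 2300, so the laminar assumption holds.
Q = V·A = 0.01063·(π/4·0.104²) = 9.027e-05 m³/s = 5.42 L/min.

Q ≈ 5.42 L/min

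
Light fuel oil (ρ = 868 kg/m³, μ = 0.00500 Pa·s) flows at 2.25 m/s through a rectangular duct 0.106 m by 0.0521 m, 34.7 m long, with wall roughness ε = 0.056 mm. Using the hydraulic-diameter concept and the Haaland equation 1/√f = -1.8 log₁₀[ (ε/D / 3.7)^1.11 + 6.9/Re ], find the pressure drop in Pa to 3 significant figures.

ΔP ≈ 28000 Pa

Hydraulic diameter D_h = 4A/P = 4·(0.106·0.0521)/(2·(0.106+0.0521)) = 0.02209/0.3162 = 0.06986 m.
Re = ρVD_h/μ = 868·2.25·0.06986/0.005 = 2.729e+04.
ε/D_h = 5.6e-05/0.06986 = 0.000802; Haaland gives 1/√f = -1.8 log₁₀[8.56e-05+0.000253] = 6.247, so f = 0.02563.
ΔP = f(L/D_h)(ρV²/2) = 0.02563·34.7/0.06986·2197 = 2.797e+04 Pa.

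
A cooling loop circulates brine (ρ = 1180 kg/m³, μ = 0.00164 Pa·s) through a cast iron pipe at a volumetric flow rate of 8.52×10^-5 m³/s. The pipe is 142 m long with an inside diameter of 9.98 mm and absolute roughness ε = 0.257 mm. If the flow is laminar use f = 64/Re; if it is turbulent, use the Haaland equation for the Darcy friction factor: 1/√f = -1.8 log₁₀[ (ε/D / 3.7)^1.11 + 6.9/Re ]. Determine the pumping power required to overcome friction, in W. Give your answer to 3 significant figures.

P ≈ 49.1 W

Cross-sectional area A = πD²/4 = π(0.00998)²/4 = 7.823e-05 m²; mean velocity V = Q/A = 8.52e-05/7.823e-05 = 1.089 m/s.
Reynolds number Re = ρVD/μ = 1180 · 1.089 · 0.00998 / 0.00164 = 7821.
Re > 4000 → turbulent. Relative roughness ε/D = 0.000257/0.00998 = 0.0258. Haaland: 1/√f = -1.8 log₁₀[(0.0258/3.7)^1.11 + 6.9/7821] = -1.8 log₁₀[0.00403 + 0.000882] = 4.156, so f = 0.0579.
Darcy-Weisbach: ΔP = f(L/D)(ρV²/2) = 0.0579·(142/0.00998)·(1180·1.089²/2) = 0.0579·1.423e+04·699.9 = 5.766e+05 Pa.
Pumping power P = QΔP = 8.52e-05·5.766e+05 = 49.13 W = 49.1 W.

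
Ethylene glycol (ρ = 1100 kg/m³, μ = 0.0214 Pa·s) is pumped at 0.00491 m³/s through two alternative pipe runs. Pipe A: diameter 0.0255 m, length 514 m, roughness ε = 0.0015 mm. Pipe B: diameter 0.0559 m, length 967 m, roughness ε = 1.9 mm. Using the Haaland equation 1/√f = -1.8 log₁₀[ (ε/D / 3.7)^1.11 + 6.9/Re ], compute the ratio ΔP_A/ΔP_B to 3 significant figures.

Pipe A: V = Q/A = 0.00491/0.0005107 = 9.614 m/s; Re = 1.26e+04; ε/D = 5.88e-05; Haaland → f = 0.02908; ΔP_A = f(L/D)(ρV²/2) = 2.98e+07 Pa.
Pipe B: V = Q/A = 0.00491/0.002454 = 2.001 m/s; Re = 5749; ε/D = 0.034; Haaland → f = 0.06525; ΔP_B = f(L/D)(ρV²/2) = 2.485e+06 Pa.
ΔP_A/ΔP_B = 2.98e+07/2.485e+06 = 12.0.

ΔP_A/ΔP_B ≈ 12.0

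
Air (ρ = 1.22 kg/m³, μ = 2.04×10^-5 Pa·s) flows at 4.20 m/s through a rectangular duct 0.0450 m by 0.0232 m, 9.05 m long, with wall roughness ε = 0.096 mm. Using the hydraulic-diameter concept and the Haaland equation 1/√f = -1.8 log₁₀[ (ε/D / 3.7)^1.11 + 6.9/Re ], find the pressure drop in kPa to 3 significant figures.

ΔP ≈ 0.117 kPa

Hydraulic diameter D_h = 4A/P = 4·(0.045·0.0232)/(2·(0.045+0.0232)) = 0.004176/0.1364 = 0.03062 m.
Re = ρVD_h/μ = 1.22·4.2·0.03062/2.04e-05 = 7690.
ε/D_h = 9.6e-05/0.03062 = 0.00314; Haaland gives 1/√f = -1.8 log₁₀[0.000389+0.000897] = 5.203, so f = 0.03694.
ΔP = f(L/D_h)(ρV²/2) = 0.03694·9.05/0.03062·10.76 = 117.5 Pa.
ΔP = 0.117 kPa.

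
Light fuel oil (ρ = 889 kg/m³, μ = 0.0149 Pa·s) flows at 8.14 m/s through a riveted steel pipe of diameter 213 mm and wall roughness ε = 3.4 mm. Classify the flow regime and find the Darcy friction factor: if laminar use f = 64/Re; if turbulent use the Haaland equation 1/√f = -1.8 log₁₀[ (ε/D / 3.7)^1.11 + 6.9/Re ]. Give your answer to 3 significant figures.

f ≈ 0.0452

Re = ρVD/μ = 889·8.14·0.213/0.0149 = 1.034e+05.
Re > 4000 → turbulent. ε/D = 0.0034/0.213 = 0.016; Haaland: 1/√f = -1.8 log₁₀[0.00237 + 6.67e-05] = 4.704, so f = 0.0452.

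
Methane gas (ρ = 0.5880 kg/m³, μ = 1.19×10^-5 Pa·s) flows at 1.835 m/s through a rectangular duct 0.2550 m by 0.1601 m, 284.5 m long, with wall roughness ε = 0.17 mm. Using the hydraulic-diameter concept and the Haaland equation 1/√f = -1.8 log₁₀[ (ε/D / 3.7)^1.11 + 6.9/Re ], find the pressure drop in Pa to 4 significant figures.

ΔP ≈ 40.12 Pa

Hydraulic diameter D_h = 4A/P = 4·(0.255·0.1601)/(2·(0.255+0.1601)) = 0.1633/0.8302 = 0.1967 m.
Re = ρVD_h/μ = 0.588·1.835·0.1967/1.19e-05 = 1.784e+04.
ε/D_h = 0.00017/0.1967 = 0.000864; Haaland gives 1/√f = -1.8 log₁₀[9.31e-05+0.000387] = 5.974, so f = 0.02802.
ΔP = f(L/D_h)(ρV²/2) = 0.02802·284.5/0.1967·0.99 = 40.12 Pa.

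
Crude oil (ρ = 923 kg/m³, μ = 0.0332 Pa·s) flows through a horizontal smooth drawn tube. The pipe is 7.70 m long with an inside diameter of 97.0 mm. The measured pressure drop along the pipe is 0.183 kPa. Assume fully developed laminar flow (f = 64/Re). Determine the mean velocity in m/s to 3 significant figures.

V ≈ 0.210 m/s

For laminar flow, f = 64/Re with Re = ρVD/μ, so Darcy-Weisbach reduces to ΔP = 32μLV/D². Solving for V: V = ΔP·D²/(32μL) = 183·(0.097)²/(32·0.0332·7.7) = 0.2105 m/s.
Check: Re = ρVD/μ = 923·0.2105·0.097/0.0332 = 567.6 < 2300, so the laminar assumption holds.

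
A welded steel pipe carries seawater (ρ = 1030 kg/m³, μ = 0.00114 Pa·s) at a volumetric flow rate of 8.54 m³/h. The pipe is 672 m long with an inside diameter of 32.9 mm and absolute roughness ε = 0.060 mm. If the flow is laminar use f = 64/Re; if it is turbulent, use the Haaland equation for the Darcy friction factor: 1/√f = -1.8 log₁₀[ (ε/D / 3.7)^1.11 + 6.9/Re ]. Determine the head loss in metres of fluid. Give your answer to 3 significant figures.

h_f ≈ 201 m

Q = 8.54 m³/h = 8.54/3600 = 0.002372 m³/s.
Cross-sectional area A = πD²/4 = π(0.0329)²/4 = 0.0008501 m²; mean velocity V = Q/A = 0.002372/0.0008501 = 2.79 m/s.
Reynolds number Re = ρVD/μ = 1030 · 2.79 · 0.0329 / 0.00114 = 8.295e+04.
Re > 4000 → turbulent. Relative roughness ε/D = 6e-05/0.0329 = 0.00182. Haaland: 1/√f = -1.8 log₁₀[(0.00182/3.7)^1.11 + 6.9/8.295e+04] = -1.8 log₁₀[0.000213 + 8.32e-05] = 6.35, so f = 0.0248.
Darcy-Weisbach: ΔP = f(L/D)(ρV²/2) = 0.0248·(672/0.0329)·(1030·2.79²/2) = 0.0248·2.043e+04·4010 = 2.031e+06 Pa.
Head loss h_f = ΔP/(ρg) = 2.031e+06/(1030·9.81) = 201 m.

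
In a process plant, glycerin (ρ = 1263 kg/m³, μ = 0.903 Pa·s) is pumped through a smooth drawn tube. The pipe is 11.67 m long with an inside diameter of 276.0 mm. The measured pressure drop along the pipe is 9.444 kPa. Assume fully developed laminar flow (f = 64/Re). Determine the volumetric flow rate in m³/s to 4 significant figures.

Q ≈ 0.1276 m³/s

For laminar flow, f = 64/Re with Re = ρVD/μ, so Darcy-Weisbach reduces to ΔP = 32μLV/D². Solving for V: V = ΔP·D²/(32μL) = 9444·(0.276)²/(32·0.903·11.67) = 2.133 m/s.
Check: Re = ρVD/μ = 1263·2.133·0.276/0.903 = 823.6 < 2300, so the laminar assumption holds.
Q = V·A = 2.133·(π/4·0.276²) = 0.1276 m³/s = 0.1276 m³/s.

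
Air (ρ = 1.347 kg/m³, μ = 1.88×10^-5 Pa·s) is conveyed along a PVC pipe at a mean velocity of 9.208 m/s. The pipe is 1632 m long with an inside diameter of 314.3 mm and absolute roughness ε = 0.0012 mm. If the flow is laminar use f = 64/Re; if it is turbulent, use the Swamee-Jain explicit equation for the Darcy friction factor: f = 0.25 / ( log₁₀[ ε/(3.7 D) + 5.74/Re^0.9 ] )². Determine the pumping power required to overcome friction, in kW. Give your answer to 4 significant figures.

P ≈ 3.275 kW

Reynolds number Re = ρVD/μ = 1.347 · 9.208 · 0.3143 / 1.88e-05 = 2.074e+05.
Re > 4000 → turbulent. Relative roughness ε/D = 1.2e-06/0.3143 = 3.82e-06. Swamee-Jain: f = 0.25/(log₁₀[3.82e-06/3.7 + 5.74/2.074e+05^0.9])² = 0.25/(log₁₀[1.03e-06 + 9.42e-05])² = 0.25/(-4.021)² = 0.01546.
Darcy-Weisbach: ΔP = f(L/D)(ρV²/2) = 0.01546·(1632/0.3143)·(1.347·9.208²/2) = 0.01546·5192·57.1 = 4584 Pa.
Q = V·A = 9.208·0.07759 = 0.7144 m³/s.
Pumping power P = QΔP = 0.7144·4584 = 3274.7 W = 3.275 kW.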